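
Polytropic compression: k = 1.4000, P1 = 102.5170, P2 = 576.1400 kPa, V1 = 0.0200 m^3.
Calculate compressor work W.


(k-1)/k = 0.2857
(P2/P1)^exp = 1.6376
W = 3.5000 * 102.5170 * 0.0200 * (1.6376 - 1) = 4.5756 kJ

4.5756 kJ


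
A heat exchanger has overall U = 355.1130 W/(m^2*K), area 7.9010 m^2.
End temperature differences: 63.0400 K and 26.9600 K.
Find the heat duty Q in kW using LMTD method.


LMTD = 42.4763 K
Q = 355.1130 * 7.9010 * 42.4763 = 119177.7424 W = 119.1777 kW

119.1777 kW


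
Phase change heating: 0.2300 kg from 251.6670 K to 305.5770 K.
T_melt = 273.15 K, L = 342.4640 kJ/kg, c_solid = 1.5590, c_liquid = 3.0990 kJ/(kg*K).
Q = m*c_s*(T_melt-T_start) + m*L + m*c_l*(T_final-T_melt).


Q1 (sensible, solid) = 0.2300 * 1.5590 * 21.4830 = 7.7032 kJ
Q2 (latent) = 0.2300 * 342.4640 = 78.7667 kJ
Q3 (sensible, liquid) = 0.2300 * 3.0990 * 32.4270 = 23.1130 kJ
Q_total = 109.5829 kJ

109.5829 kJ


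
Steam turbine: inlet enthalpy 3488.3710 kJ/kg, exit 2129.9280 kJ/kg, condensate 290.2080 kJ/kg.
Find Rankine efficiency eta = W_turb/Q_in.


W = 1358.4430 kJ/kg
Q_in = 3198.1630 kJ/kg
eta = 0.4248 = 42.4757%

eta = 42.4757%


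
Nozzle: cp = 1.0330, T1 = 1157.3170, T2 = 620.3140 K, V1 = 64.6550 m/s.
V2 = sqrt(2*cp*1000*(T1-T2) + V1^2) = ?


dT = 537.0030 K
2*cp*1000*dT = 1109448.1980
V1^2 = 4180.2690
V2 = sqrt(1113628.4670) = 1055.2860 m/s

1055.2860 m/s


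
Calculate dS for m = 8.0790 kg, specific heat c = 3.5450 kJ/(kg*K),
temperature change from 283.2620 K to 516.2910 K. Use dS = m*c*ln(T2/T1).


T2/T1 = 1.8227
ln(T2/T1) = 0.6003
dS = 8.0790 * 3.5450 * 0.6003 = 17.1926 kJ/K

17.1926 kJ/K


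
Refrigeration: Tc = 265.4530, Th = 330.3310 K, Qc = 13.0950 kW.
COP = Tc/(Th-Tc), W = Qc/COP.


COP = 265.4530 / 64.8780 = 4.0916
W = 13.0950 / 4.0916 = 3.2005 kW

COP = 4.0916, W = 3.2005 kW


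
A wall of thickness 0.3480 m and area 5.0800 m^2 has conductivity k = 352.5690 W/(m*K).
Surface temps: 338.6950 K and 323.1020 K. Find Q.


dT = 15.5930 K
Q = 352.5690 * 5.0800 * 15.5930 / 0.3480 = 80252.4447 W

80252.4447 W


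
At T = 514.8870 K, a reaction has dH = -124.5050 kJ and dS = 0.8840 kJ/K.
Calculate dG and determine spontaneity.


T*dS = 514.8870 * 0.8840 = 455.1601 kJ
dG = -124.5050 - 455.1601 = -579.6651 kJ (spontaneous)

dG = -579.6651 kJ, spontaneous


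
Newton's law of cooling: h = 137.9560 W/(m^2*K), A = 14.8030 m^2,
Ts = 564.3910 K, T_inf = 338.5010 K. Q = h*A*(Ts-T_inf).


dT = 225.8900 K
Q = 137.9560 * 14.8030 * 225.8900 = 461304.1251 W

461304.1251 W


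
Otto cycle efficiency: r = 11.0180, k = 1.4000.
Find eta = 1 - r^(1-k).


r^(k-1) = 2.6112
eta = 1 - 1/2.6112 = 0.6170 = 61.7035%

61.7035%


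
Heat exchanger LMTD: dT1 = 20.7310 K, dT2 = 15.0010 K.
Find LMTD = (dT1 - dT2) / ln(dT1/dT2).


dT1/dT2 = 1.3820
ln(dT1/dT2) = 0.3235
LMTD = 5.7300 / 0.3235 = 17.7118 K

17.7118 K


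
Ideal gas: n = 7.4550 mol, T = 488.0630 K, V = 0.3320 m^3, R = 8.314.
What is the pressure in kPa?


P = nRT/V = 7.4550 * 8.314 * 488.0630 / 0.3320
= 30250.5694 / 0.3320 = 91116.1728 Pa = 91.1162 kPa

91.1162 kPa


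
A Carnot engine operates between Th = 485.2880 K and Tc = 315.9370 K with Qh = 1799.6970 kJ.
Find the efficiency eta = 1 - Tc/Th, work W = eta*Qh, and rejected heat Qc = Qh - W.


eta = 1 - 315.9370/485.2880 = 0.3490
W = 0.3490 * 1799.6970 = 628.0404 kJ
Qc = 1799.6970 - 628.0404 = 1171.6566 kJ

eta = 34.8970%, W = 628.0404 kJ, Qc = 1171.6566 kJ


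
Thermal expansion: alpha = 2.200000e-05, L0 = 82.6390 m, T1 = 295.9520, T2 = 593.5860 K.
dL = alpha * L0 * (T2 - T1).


dT = 297.6340 K
dL = 2.200000e-05 * 82.6390 * 297.6340 = 0.541116 m
L_final = 83.180116 m

dL = 0.541116 m


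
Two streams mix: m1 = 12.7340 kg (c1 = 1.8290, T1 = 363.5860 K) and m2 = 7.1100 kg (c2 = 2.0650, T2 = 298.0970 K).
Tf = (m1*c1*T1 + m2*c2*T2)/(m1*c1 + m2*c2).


num = 12844.7995
den = 37.9726
Tf = 338.2646 K

338.2646 K


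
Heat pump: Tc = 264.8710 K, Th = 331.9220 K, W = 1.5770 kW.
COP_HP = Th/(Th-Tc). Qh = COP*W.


COP = 331.9220 / 67.0510 = 4.9503
Qh = 4.9503 * 1.5770 = 7.8066 kW

COP = 4.9503, Qh = 7.8066 kW


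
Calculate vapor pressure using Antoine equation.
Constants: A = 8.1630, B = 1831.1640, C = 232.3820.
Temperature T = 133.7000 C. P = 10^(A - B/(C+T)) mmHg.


C+T = 366.0820
B/(C+T) = 5.0021
log10(P) = 8.1630 - 5.0021 = 3.1609
P = 10^3.1609 = 1448.5729 mmHg

1448.5729 mmHg


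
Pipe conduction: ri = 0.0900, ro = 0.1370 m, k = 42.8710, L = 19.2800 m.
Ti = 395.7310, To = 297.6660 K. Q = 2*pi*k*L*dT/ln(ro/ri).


dT = 98.0650 K
ln(ro/ri) = 0.4202
Q = 2*pi*42.8710*19.2800*98.0650 / 0.4202 = 1212099.3158 W

1212099.3158 W


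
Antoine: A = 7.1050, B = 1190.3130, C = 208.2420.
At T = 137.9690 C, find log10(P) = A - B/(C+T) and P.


C+T = 346.2110
B/(C+T) = 3.4381
log10(P) = 7.1050 - 3.4381 = 3.6669
P = 10^3.6669 = 4643.9301 mmHg

4643.9301 mmHg


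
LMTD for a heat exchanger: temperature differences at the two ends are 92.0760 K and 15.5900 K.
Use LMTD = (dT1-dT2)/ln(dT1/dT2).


dT1/dT2 = 5.9061
ln(dT1/dT2) = 1.7760
LMTD = 76.4860 / 1.7760 = 43.0668 K

43.0668 K


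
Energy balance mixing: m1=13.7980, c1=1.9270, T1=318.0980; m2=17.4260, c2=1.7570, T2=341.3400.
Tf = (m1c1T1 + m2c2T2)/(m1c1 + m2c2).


num = 18908.7982
den = 57.2062
Tf = 330.5374 K

330.5374 K


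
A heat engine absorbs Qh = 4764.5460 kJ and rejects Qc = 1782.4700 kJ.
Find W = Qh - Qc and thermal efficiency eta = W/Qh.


W = 4764.5460 - 1782.4700 = 2982.0760 kJ
eta = 2982.0760 / 4764.5460 = 0.6259 = 62.5889%

W = 2982.0760 kJ, eta = 62.5889%


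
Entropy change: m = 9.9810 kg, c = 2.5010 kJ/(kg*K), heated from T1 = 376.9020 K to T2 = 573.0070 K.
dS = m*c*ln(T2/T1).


T2/T1 = 1.5203
ln(T2/T1) = 0.4189
dS = 9.9810 * 2.5010 * 0.4189 = 10.4571 kJ/K

10.4571 kJ/K


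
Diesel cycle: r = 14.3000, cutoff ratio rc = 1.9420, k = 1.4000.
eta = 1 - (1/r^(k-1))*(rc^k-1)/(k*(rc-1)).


r^(k-1) = 2.8982
rc^k = 2.5325
eta = 0.5991 = 59.9054%

59.9054%


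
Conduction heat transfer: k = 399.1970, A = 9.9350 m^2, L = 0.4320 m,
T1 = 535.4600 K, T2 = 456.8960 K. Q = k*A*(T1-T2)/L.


dT = 78.5640 K
Q = 399.1970 * 9.9350 * 78.5640 / 0.4320 = 721265.2031 W

721265.2031 W


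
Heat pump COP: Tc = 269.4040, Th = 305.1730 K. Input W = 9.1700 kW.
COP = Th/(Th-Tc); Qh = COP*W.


COP = 305.1730 / 35.7690 = 8.5318
Qh = 8.5318 * 9.1700 = 78.2364 kW

COP = 8.5318, Qh = 78.2364 kW


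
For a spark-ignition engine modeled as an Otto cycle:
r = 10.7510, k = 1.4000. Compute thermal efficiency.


r^(k-1) = 2.5857
eta = 1 - 1/2.5857 = 0.6133 = 61.3259%

61.3259%


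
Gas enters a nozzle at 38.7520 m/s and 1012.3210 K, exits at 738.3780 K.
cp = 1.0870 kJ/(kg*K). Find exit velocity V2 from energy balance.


dT = 273.9430 K
2*cp*1000*dT = 595552.0820
V1^2 = 1501.7175
V2 = sqrt(597053.7995) = 772.6926 m/s

772.6926 m/s


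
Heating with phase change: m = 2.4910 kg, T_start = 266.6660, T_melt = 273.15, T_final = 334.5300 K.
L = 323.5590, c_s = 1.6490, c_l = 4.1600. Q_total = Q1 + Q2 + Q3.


Q1 (sensible, solid) = 2.4910 * 1.6490 * 6.4840 = 26.6341 kJ
Q2 (latent) = 2.4910 * 323.5590 = 805.9855 kJ
Q3 (sensible, liquid) = 2.4910 * 4.1600 * 61.3800 = 636.0539 kJ
Q_total = 1468.6735 kJ

1468.6735 kJ


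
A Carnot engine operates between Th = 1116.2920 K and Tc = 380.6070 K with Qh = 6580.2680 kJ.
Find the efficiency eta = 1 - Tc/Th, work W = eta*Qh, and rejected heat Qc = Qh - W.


eta = 1 - 380.6070/1116.2920 = 0.6590
W = 0.6590 * 6580.2680 = 4336.6829 kJ
Qc = 6580.2680 - 4336.6829 = 2243.5851 kJ

eta = 65.9044%, W = 4336.6829 kJ, Qc = 2243.5851 kJ


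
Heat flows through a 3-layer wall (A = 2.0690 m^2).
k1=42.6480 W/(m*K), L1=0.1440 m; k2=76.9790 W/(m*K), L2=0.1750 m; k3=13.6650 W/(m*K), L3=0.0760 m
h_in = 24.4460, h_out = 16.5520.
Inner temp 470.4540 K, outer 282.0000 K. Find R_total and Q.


R_conv_in = 1/(24.4460*2.0690) = 0.0198
R_1 = 0.1440/(42.6480*2.0690) = 0.0016
R_2 = 0.1750/(76.9790*2.0690) = 0.0011
R_3 = 0.0760/(13.6650*2.0690) = 0.0027
R_conv_out = 1/(16.5520*2.0690) = 0.0292
R_total = 0.0544 K/W
Q = 188.4540 / 0.0544 = 3464.8428 W

R_total = 0.0544 K/W, Q = 3464.8428 W


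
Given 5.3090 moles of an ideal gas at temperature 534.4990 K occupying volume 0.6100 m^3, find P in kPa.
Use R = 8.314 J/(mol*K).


P = nRT/V = 5.3090 * 8.314 * 534.4990 / 0.6100
= 23592.2653 / 0.6100 = 38675.8447 Pa = 38.6758 kPa

38.6758 kPa


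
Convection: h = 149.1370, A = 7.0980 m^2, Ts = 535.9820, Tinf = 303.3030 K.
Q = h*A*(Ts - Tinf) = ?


dT = 232.6790 K
Q = 149.1370 * 7.0980 * 232.6790 = 246308.0389 W

246308.0389 W


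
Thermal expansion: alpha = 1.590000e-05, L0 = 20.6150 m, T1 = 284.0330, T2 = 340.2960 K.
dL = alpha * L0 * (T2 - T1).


dT = 56.2630 K
dL = 1.590000e-05 * 20.6150 * 56.2630 = 0.018442 m
L_final = 20.633442 m

dL = 0.018442 m


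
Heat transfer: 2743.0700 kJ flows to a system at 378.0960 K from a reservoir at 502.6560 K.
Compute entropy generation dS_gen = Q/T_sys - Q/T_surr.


dS_sys = 2743.0700/378.0960 = 7.2550 kJ/K
dS_surr = -2743.0700/502.6560 = -5.4572 kJ/K
dS_gen = 7.2550 - 5.4572 = 1.7978 kJ/K (irreversible)

dS_gen = 1.7978 kJ/K, irreversible


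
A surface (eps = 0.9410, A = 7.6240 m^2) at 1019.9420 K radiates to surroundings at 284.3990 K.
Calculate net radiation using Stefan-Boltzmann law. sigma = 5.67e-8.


T^4 = 1.0822e+12
Tsurr^4 = 6.5420e+09
Q = 0.9410 * 5.67e-8 * 7.6240 * 1.0756e+12 = 437546.3958 W

437546.3958 W


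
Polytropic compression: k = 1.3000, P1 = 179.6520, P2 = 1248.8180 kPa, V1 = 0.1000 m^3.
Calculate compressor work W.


(k-1)/k = 0.2308
(P2/P1)^exp = 1.5643
W = 4.3333 * 179.6520 * 0.1000 * (1.5643 - 1) = 43.9312 kJ

43.9312 kJ


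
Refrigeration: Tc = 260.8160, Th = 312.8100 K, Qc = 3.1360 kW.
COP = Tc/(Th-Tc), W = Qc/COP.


COP = 260.8160 / 51.9940 = 5.0163
W = 3.1360 / 5.0163 = 0.6252 kW

COP = 5.0163, W = 0.6252 kW


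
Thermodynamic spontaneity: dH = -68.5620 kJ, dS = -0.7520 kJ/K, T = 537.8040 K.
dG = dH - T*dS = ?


T*dS = 537.8040 * -0.7520 = -404.4286 kJ
dG = -68.5620 + 404.4286 = 335.8666 kJ (non-spontaneous)

dG = 335.8666 kJ, non-spontaneous


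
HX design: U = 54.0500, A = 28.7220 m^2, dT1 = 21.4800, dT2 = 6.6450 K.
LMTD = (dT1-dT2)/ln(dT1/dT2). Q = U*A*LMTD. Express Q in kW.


LMTD = 12.6443 K
Q = 54.0500 * 28.7220 * 12.6443 = 19629.2885 W = 19.6293 kW

19.6293 kW


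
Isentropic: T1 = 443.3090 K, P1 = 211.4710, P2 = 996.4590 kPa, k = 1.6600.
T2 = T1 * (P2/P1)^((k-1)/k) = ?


(k-1)/k = 0.3976
(P2/P1)^exp = 1.8521
T2 = 443.3090 * 1.8521 = 821.0466 K

821.0466 K


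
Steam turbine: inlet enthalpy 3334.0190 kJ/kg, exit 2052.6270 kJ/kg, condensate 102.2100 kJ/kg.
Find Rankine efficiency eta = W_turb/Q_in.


W = 1281.3920 kJ/kg
Q_in = 3231.8090 kJ/kg
eta = 0.3965 = 39.6494%

eta = 39.6494%


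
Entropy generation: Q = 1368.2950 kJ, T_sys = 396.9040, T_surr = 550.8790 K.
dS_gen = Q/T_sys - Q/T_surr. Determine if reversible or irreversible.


dS_sys = 1368.2950/396.9040 = 3.4474 kJ/K
dS_surr = -1368.2950/550.8790 = -2.4838 kJ/K
dS_gen = 3.4474 - 2.4838 = 0.9636 kJ/K (irreversible)

dS_gen = 0.9636 kJ/K, irreversible


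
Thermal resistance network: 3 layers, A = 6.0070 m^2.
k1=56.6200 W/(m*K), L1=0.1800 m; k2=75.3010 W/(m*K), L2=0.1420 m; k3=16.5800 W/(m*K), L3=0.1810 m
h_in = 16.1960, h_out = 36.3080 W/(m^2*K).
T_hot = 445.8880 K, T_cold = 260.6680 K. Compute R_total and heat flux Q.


R_conv_in = 1/(16.1960*6.0070) = 0.0103
R_1 = 0.1800/(56.6200*6.0070) = 0.0005
R_2 = 0.1420/(75.3010*6.0070) = 0.0003
R_3 = 0.1810/(16.5800*6.0070) = 0.0018
R_conv_out = 1/(36.3080*6.0070) = 0.0046
R_total = 0.0175 K/W
Q = 185.2200 / 0.0175 = 10569.4311 W

R_total = 0.0175 K/W, Q = 10569.4311 W


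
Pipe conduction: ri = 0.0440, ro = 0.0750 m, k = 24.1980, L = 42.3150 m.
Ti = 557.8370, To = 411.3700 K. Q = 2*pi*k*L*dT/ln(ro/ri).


dT = 146.4670 K
ln(ro/ri) = 0.5333
Q = 2*pi*24.1980*42.3150*146.4670 / 0.5333 = 1766945.3877 W

1766945.3877 W


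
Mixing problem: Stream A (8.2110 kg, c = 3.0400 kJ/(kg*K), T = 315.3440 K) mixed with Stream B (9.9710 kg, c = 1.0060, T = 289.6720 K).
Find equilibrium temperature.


num = 10777.0898
den = 34.9923
Tf = 307.9849 K

307.9849 K


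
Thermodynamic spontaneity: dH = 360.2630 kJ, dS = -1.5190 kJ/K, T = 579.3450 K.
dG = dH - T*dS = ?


T*dS = 579.3450 * -1.5190 = -880.0251 kJ
dG = 360.2630 + 880.0251 = 1240.2881 kJ (non-spontaneous)

dG = 1240.2881 kJ, non-spontaneous


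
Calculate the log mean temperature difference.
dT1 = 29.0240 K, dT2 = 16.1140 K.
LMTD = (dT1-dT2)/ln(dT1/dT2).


dT1/dT2 = 1.8012
ln(dT1/dT2) = 0.5884
LMTD = 12.9100 / 0.5884 = 21.9396 K

21.9396 K


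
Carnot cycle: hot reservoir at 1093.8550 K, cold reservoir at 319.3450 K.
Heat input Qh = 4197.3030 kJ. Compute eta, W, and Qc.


eta = 1 - 319.3450/1093.8550 = 0.7081
W = 0.7081 * 4197.3030 = 2971.9233 kJ
Qc = 4197.3030 - 2971.9233 = 1225.3797 kJ

eta = 70.8055%, W = 2971.9233 kJ, Qc = 1225.3797 kJ


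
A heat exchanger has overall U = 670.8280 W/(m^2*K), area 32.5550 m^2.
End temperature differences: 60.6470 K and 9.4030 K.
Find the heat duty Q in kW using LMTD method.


LMTD = 27.4908 K
Q = 670.8280 * 32.5550 * 27.4908 = 600366.3660 W = 600.3664 kW

600.3664 kW


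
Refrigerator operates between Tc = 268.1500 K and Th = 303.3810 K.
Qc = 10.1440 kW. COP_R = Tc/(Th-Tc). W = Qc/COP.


COP = 268.1500 / 35.2310 = 7.6112
W = 10.1440 / 7.6112 = 1.3328 kW

COP = 7.6112, W = 1.3328 kW


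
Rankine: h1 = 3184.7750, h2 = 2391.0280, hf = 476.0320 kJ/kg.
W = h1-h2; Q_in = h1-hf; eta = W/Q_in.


W = 793.7470 kJ/kg
Q_in = 2708.7430 kJ/kg
eta = 0.2930 = 29.3031%

eta = 29.3031%


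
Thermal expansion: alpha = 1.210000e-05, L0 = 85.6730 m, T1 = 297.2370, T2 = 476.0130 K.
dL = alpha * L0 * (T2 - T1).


dT = 178.7760 K
dL = 1.210000e-05 * 85.6730 * 178.7760 = 0.185327 m
L_final = 85.858327 m

dL = 0.185327 m


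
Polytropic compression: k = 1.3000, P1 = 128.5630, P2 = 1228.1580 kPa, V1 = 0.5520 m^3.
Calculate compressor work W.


(k-1)/k = 0.2308
(P2/P1)^exp = 1.6834
W = 4.3333 * 128.5630 * 0.5520 * (1.6834 - 1) = 210.1591 kJ

210.1591 kJ


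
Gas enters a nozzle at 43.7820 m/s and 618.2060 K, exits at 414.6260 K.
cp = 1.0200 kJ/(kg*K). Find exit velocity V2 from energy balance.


dT = 203.5800 K
2*cp*1000*dT = 415303.2000
V1^2 = 1916.8635
V2 = sqrt(417220.0635) = 645.9257 m/s

645.9257 m/s


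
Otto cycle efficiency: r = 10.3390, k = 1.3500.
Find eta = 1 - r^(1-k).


r^(k-1) = 2.2650
eta = 1 - 1/2.2650 = 0.5585 = 55.8498%

55.8498%


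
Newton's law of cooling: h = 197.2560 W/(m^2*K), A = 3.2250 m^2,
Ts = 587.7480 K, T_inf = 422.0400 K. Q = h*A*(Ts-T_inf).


dT = 165.7080 K
Q = 197.2560 * 3.2250 * 165.7080 = 105415.2436 W

105415.2436 W


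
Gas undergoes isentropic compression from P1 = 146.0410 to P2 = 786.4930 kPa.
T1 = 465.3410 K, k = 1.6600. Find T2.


(k-1)/k = 0.3976
(P2/P1)^exp = 1.9531
T2 = 465.3410 * 1.9531 = 908.8608 K

908.8608 K


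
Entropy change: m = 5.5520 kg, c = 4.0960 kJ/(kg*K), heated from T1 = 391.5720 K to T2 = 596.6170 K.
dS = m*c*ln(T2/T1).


T2/T1 = 1.5236
ln(T2/T1) = 0.4211
dS = 5.5520 * 4.0960 * 0.4211 = 9.5764 kJ/K

9.5764 kJ/K


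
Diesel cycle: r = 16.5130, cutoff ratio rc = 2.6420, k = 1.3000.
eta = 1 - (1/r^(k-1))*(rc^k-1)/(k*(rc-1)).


r^(k-1) = 2.3193
rc^k = 3.5360
eta = 0.4877 = 48.7746%

48.7746%


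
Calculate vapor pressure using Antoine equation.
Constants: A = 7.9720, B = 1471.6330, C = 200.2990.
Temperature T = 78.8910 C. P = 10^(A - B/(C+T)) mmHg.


C+T = 279.1900
B/(C+T) = 5.2711
log10(P) = 7.9720 - 5.2711 = 2.7009
P = 10^2.7009 = 502.2493 mmHg

502.2493 mmHg


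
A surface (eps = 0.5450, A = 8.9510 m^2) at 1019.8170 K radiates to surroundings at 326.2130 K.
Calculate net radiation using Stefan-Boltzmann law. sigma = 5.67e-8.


T^4 = 1.0817e+12
Tsurr^4 = 1.1324e+10
Q = 0.5450 * 5.67e-8 * 8.9510 * 1.0703e+12 = 296052.9525 W

296052.9525 W


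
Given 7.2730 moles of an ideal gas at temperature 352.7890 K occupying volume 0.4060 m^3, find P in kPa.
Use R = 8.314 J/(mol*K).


P = nRT/V = 7.2730 * 8.314 * 352.7890 / 0.4060
= 21332.3472 / 0.4060 = 52542.7270 Pa = 52.5427 kPa

52.5427 kPa


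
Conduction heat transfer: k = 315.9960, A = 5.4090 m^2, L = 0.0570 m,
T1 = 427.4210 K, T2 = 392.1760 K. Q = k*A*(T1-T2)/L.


dT = 35.2450 K
Q = 315.9960 * 5.4090 * 35.2450 / 0.0570 = 1056869.1617 W

1056869.1617 W


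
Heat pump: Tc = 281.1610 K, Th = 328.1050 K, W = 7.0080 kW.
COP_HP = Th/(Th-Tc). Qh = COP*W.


COP = 328.1050 / 46.9440 = 6.9893
Qh = 6.9893 * 7.0080 = 48.9809 kW

COP = 6.9893, Qh = 48.9809 kW


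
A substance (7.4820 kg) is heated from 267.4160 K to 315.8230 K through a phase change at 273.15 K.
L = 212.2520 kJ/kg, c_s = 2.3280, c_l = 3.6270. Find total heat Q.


Q1 (sensible, solid) = 7.4820 * 2.3280 * 5.7340 = 99.8754 kJ
Q2 (latent) = 7.4820 * 212.2520 = 1588.0695 kJ
Q3 (sensible, liquid) = 7.4820 * 3.6270 * 42.6730 = 1158.0263 kJ
Q_total = 2845.9712 kJ

2845.9712 kJ


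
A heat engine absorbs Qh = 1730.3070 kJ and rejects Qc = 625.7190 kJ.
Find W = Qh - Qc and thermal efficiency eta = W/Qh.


W = 1730.3070 - 625.7190 = 1104.5880 kJ
eta = 1104.5880 / 1730.3070 = 0.6384 = 63.8377%

W = 1104.5880 kJ, eta = 63.8377%


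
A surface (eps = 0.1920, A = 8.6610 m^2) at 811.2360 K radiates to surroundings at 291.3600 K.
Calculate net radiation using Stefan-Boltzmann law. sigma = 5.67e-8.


T^4 = 4.3310e+11
Tsurr^4 = 7.2064e+09
Q = 0.1920 * 5.67e-8 * 8.6610 * 4.2589e+11 = 40156.3384 W

40156.3384 W


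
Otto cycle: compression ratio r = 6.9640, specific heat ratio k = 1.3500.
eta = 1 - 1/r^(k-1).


r^(k-1) = 1.9724
eta = 1 - 1/1.9724 = 0.4930 = 49.3010%

49.3010%


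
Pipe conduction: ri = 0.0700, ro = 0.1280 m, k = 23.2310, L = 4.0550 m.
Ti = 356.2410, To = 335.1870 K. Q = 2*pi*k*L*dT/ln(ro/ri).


dT = 21.0540 K
ln(ro/ri) = 0.6035
Q = 2*pi*23.2310*4.0550*21.0540 / 0.6035 = 20647.6569 W

20647.6569 W


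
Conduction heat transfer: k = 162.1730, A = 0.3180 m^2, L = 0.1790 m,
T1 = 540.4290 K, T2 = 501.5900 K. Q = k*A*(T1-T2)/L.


dT = 38.8390 K
Q = 162.1730 * 0.3180 * 38.8390 / 0.1790 = 11189.7576 W

11189.7576 W


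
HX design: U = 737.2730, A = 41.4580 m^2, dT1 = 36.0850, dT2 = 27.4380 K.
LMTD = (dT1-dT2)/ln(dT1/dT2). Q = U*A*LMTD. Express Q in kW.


LMTD = 31.5643 K
Q = 737.2730 * 41.4580 * 31.5643 = 964791.4425 W = 964.7914 kW

964.7914 kW


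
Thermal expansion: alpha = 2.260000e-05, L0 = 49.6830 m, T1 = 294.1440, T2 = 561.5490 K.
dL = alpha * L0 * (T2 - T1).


dT = 267.4050 K
dL = 2.260000e-05 * 49.6830 * 267.4050 = 0.300252 m
L_final = 49.983252 m

dL = 0.300252 m


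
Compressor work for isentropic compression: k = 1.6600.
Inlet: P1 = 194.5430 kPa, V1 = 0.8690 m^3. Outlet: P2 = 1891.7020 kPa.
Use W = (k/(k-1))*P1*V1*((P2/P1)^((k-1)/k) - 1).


(k-1)/k = 0.3976
(P2/P1)^exp = 2.4703
W = 2.5152 * 194.5430 * 0.8690 * (2.4703 - 1) = 625.1923 kJ

625.1923 kJ


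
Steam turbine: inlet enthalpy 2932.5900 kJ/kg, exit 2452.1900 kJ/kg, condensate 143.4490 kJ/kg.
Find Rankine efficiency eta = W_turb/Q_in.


W = 480.4000 kJ/kg
Q_in = 2789.1410 kJ/kg
eta = 0.1722 = 17.2239%

eta = 17.2239%


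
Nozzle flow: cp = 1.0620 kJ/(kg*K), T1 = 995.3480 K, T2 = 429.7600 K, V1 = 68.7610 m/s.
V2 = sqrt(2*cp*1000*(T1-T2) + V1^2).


dT = 565.5880 K
2*cp*1000*dT = 1201308.9120
V1^2 = 4728.0751
V2 = sqrt(1206036.9871) = 1098.1972 m/s

1098.1972 m/s


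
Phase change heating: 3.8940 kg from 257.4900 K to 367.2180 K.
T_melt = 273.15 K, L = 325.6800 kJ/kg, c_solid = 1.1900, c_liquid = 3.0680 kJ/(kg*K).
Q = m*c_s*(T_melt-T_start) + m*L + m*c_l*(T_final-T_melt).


Q1 (sensible, solid) = 3.8940 * 1.1900 * 15.6600 = 72.5662 kJ
Q2 (latent) = 3.8940 * 325.6800 = 1268.1979 kJ
Q3 (sensible, liquid) = 3.8940 * 3.0680 * 94.0680 = 1123.8108 kJ
Q_total = 2464.5750 kJ

2464.5750 kJ


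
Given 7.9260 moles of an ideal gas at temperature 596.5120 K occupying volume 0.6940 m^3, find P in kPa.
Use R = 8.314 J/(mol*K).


P = nRT/V = 7.9260 * 8.314 * 596.5120 / 0.6940
= 39308.2105 / 0.6940 = 56640.0727 Pa = 56.6401 kPa

56.6401 kPa


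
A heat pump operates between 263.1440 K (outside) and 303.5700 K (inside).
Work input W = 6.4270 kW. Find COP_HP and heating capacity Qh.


COP = 303.5700 / 40.4260 = 7.5093
Qh = 7.5093 * 6.4270 = 48.2621 kW

COP = 7.5093, Qh = 48.2621 kW


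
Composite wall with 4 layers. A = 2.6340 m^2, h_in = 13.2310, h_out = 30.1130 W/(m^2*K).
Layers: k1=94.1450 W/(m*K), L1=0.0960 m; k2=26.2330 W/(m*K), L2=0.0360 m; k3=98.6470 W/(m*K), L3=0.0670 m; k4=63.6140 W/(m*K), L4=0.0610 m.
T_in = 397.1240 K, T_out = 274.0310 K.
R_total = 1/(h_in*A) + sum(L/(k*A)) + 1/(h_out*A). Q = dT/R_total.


R_conv_in = 1/(13.2310*2.6340) = 0.0287
R_1 = 0.0960/(94.1450*2.6340) = 0.0004
R_2 = 0.0360/(26.2330*2.6340) = 0.0005
R_3 = 0.0670/(98.6470*2.6340) = 0.0003
R_4 = 0.0610/(63.6140*2.6340) = 0.0004
R_conv_out = 1/(30.1130*2.6340) = 0.0126
R_total = 0.0428 K/W
Q = 123.0930 / 0.0428 = 2873.8826 W

R_total = 0.0428 K/W, Q = 2873.8826 W


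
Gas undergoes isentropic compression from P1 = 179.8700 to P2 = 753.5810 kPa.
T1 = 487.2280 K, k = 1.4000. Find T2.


(k-1)/k = 0.2857
(P2/P1)^exp = 1.5058
T2 = 487.2280 * 1.5058 = 733.6610 K

733.6610 K


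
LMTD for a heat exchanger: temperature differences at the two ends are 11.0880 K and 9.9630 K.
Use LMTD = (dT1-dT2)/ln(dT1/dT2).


dT1/dT2 = 1.1129
ln(dT1/dT2) = 0.1070
LMTD = 1.1250 / 0.1070 = 10.5155 K

10.5155 K


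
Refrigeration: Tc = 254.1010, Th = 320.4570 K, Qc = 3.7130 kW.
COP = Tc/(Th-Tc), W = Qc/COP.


COP = 254.1010 / 66.3560 = 3.8294
W = 3.7130 / 3.8294 = 0.9696 kW

COP = 3.8294, W = 0.9696 kW


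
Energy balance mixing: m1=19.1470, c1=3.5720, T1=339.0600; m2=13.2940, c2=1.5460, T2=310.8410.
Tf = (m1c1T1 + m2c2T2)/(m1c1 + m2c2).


num = 29577.9262
den = 88.9456
Tf = 332.5395 K

332.5395 K


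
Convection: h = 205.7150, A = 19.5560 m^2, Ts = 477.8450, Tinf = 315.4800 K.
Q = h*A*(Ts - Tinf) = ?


dT = 162.3650 K
Q = 205.7150 * 19.5560 * 162.3650 = 653188.3128 W

653188.3128 W


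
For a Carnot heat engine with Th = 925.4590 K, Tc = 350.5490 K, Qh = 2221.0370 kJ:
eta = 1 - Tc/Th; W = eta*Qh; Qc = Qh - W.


eta = 1 - 350.5490/925.4590 = 0.6212
W = 0.6212 * 2221.0370 = 1379.7439 kJ
Qc = 2221.0370 - 1379.7439 = 841.2931 kJ

eta = 62.1216%, W = 1379.7439 kJ, Qc = 841.2931 kJ


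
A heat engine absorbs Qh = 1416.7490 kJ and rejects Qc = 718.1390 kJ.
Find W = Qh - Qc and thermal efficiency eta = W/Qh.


W = 1416.7490 - 718.1390 = 698.6100 kJ
eta = 698.6100 / 1416.7490 = 0.4931 = 49.3108%

W = 698.6100 kJ, eta = 49.3108%


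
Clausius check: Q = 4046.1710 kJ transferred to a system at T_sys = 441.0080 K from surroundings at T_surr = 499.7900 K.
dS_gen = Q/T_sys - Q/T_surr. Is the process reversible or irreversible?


dS_sys = 4046.1710/441.0080 = 9.1748 kJ/K
dS_surr = -4046.1710/499.7900 = -8.0957 kJ/K
dS_gen = 9.1748 - 8.0957 = 1.0791 kJ/K (irreversible)

dS_gen = 1.0791 kJ/K, irreversible


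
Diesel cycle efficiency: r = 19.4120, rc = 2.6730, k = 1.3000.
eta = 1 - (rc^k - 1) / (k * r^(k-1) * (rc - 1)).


r^(k-1) = 2.4346
rc^k = 3.5900
eta = 0.5108 = 51.0846%

51.0846%


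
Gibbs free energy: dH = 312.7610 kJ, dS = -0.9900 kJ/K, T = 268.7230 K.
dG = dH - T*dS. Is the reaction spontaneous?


T*dS = 268.7230 * -0.9900 = -266.0358 kJ
dG = 312.7610 + 266.0358 = 578.7968 kJ (non-spontaneous)

dG = 578.7968 kJ, non-spontaneous


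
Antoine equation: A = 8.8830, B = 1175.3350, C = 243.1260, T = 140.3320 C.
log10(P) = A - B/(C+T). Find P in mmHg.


C+T = 383.4580
B/(C+T) = 3.0651
log10(P) = 8.8830 - 3.0651 = 5.8179
P = 10^5.8179 = 657514.7771 mmHg

657514.7771 mmHg


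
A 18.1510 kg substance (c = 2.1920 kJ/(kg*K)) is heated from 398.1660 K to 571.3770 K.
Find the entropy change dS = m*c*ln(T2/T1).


T2/T1 = 1.4350
ln(T2/T1) = 0.3612
dS = 18.1510 * 2.1920 * 0.3612 = 14.3703 kJ/K

14.3703 kJ/K


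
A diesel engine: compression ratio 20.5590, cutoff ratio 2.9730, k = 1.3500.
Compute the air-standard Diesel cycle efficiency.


r^(k-1) = 2.8810
rc^k = 4.3532
eta = 0.5630 = 56.3028%

56.3028%


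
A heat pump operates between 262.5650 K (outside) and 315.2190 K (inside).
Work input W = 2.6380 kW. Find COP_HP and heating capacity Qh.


COP = 315.2190 / 52.6540 = 5.9866
Qh = 5.9866 * 2.6380 = 15.7927 kW

COP = 5.9866, Qh = 15.7927 kW


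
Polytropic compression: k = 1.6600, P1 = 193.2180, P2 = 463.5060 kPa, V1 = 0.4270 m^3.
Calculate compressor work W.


(k-1)/k = 0.3976
(P2/P1)^exp = 1.4161
W = 2.5152 * 193.2180 * 0.4270 * (1.4161 - 1) = 86.3406 kJ

86.3406 kJ


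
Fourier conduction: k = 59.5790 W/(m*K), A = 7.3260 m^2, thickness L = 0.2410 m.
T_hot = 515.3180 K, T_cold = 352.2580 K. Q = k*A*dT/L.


dT = 163.0600 K
Q = 59.5790 * 7.3260 * 163.0600 / 0.2410 = 295318.4085 W

295318.4085 W


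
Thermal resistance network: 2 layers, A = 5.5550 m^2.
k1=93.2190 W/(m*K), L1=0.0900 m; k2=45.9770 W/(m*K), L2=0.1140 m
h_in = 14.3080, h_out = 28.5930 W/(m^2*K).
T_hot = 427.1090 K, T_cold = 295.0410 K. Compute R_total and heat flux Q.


R_conv_in = 1/(14.3080*5.5550) = 0.0126
R_1 = 0.0900/(93.2190*5.5550) = 0.0002
R_2 = 0.1140/(45.9770*5.5550) = 0.0004
R_conv_out = 1/(28.5930*5.5550) = 0.0063
R_total = 0.0195 K/W
Q = 132.0680 / 0.0195 = 6773.5287 W

R_total = 0.0195 K/W, Q = 6773.5287 W


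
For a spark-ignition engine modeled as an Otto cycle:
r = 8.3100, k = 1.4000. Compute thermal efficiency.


r^(k-1) = 2.3326
eta = 1 - 1/2.3326 = 0.5713 = 57.1294%

57.1294%


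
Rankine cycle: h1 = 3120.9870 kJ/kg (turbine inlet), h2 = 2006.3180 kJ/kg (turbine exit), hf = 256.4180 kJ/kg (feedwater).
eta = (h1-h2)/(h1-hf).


W = 1114.6690 kJ/kg
Q_in = 2864.5690 kJ/kg
eta = 0.3891 = 38.9123%

eta = 38.9123%


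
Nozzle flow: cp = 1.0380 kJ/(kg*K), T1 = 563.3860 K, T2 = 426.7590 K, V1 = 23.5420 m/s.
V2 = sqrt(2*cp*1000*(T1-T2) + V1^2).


dT = 136.6270 K
2*cp*1000*dT = 283637.6520
V1^2 = 554.2258
V2 = sqrt(284191.8778) = 533.0965 m/s

533.0965 m/s


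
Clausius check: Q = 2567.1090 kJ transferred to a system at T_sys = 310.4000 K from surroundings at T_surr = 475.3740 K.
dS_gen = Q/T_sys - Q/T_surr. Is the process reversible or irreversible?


dS_sys = 2567.1090/310.4000 = 8.2703 kJ/K
dS_surr = -2567.1090/475.3740 = -5.4002 kJ/K
dS_gen = 8.2703 - 5.4002 = 2.8701 kJ/K (irreversible)

dS_gen = 2.8701 kJ/K, irreversible


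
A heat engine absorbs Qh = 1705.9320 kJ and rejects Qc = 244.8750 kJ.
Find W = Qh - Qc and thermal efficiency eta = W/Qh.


W = 1705.9320 - 244.8750 = 1461.0570 kJ
eta = 1461.0570 / 1705.9320 = 0.8565 = 85.6457%

W = 1461.0570 kJ, eta = 85.6457%


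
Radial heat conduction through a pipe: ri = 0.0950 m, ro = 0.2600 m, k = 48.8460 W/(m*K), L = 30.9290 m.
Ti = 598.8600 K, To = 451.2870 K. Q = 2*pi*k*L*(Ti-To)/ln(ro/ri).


dT = 147.5730 K
ln(ro/ri) = 1.0068
Q = 2*pi*48.8460*30.9290*147.5730 / 1.0068 = 1391350.0466 W

1391350.0466 W


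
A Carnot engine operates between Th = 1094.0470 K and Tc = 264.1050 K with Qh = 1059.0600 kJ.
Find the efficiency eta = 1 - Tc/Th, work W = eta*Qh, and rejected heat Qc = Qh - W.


eta = 1 - 264.1050/1094.0470 = 0.7586
W = 0.7586 * 1059.0600 = 803.4009 kJ
Qc = 1059.0600 - 803.4009 = 255.6591 kJ

eta = 75.8598%, W = 803.4009 kJ, Qc = 255.6591 kJ


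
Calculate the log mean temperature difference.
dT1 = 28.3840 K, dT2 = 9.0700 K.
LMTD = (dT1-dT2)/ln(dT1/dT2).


dT1/dT2 = 3.1294
ln(dT1/dT2) = 1.1409
LMTD = 19.3140 / 1.1409 = 16.9294 K

16.9294 K


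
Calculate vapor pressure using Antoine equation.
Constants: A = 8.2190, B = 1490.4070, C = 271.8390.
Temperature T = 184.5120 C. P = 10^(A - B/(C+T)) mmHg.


C+T = 456.3510
B/(C+T) = 3.2659
log10(P) = 8.2190 - 3.2659 = 4.9531
P = 10^4.9531 = 89758.8950 mmHg

89758.8950 mmHg


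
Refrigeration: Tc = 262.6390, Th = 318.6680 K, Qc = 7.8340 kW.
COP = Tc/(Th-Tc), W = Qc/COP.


COP = 262.6390 / 56.0290 = 4.6876
W = 7.8340 / 4.6876 = 1.6712 kW

COP = 4.6876, W = 1.6712 kW


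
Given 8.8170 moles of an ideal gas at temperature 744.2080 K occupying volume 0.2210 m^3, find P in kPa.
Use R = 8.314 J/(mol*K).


P = nRT/V = 8.8170 * 8.314 * 744.2080 / 0.2210
= 54553.8236 / 0.2210 = 246849.8806 Pa = 246.8499 kPa

246.8499 kPa


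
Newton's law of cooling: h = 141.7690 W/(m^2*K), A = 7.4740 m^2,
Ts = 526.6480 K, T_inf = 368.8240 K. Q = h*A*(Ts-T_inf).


dT = 157.8240 K
Q = 141.7690 * 7.4740 * 157.8240 = 167227.3916 W

167227.3916 W


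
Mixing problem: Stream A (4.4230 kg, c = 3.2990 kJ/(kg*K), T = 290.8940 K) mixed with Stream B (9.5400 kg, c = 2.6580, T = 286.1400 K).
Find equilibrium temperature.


num = 11500.3167
den = 39.9488
Tf = 287.8764 K

287.8764 K


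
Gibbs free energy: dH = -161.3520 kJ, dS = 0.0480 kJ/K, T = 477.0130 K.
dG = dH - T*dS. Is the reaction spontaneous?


T*dS = 477.0130 * 0.0480 = 22.8966 kJ
dG = -161.3520 - 22.8966 = -184.2486 kJ (spontaneous)

dG = -184.2486 kJ, spontaneous


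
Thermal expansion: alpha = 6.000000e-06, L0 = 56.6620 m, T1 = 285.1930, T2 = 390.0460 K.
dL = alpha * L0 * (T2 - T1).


dT = 104.8530 K
dL = 6.000000e-06 * 56.6620 * 104.8530 = 0.035647 m
L_final = 56.697647 m

dL = 0.035647 m


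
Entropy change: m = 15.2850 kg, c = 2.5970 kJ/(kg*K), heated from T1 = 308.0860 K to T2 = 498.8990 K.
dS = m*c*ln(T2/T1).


T2/T1 = 1.6193
ln(T2/T1) = 0.4820
dS = 15.2850 * 2.5970 * 0.4820 = 19.1340 kJ/K

19.1340 kJ/K


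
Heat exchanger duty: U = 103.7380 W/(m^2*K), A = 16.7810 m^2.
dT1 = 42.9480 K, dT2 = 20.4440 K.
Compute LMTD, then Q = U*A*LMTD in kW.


LMTD = 30.3166 K
Q = 103.7380 * 16.7810 * 30.3166 = 52775.8932 W = 52.7759 kW

52.7759 kW


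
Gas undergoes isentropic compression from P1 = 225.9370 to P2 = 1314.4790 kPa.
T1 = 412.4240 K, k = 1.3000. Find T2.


(k-1)/k = 0.2308
(P2/P1)^exp = 1.5014
T2 = 412.4240 * 1.5014 = 619.1965 K

619.1965 K


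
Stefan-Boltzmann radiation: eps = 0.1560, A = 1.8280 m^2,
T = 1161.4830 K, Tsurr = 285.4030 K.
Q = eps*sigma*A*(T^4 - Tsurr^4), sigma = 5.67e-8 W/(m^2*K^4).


T^4 = 1.8199e+12
Tsurr^4 = 6.6349e+09
Q = 0.1560 * 5.67e-8 * 1.8280 * 1.8133e+12 = 29318.9945 W

29318.9945 W


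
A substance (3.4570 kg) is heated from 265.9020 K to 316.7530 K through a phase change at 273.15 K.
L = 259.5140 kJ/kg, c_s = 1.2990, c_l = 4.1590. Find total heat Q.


Q1 (sensible, solid) = 3.4570 * 1.2990 * 7.2480 = 32.5482 kJ
Q2 (latent) = 3.4570 * 259.5140 = 897.1399 kJ
Q3 (sensible, liquid) = 3.4570 * 4.1590 * 43.6030 = 626.9092 kJ
Q_total = 1556.5973 kJ

1556.5973 kJ


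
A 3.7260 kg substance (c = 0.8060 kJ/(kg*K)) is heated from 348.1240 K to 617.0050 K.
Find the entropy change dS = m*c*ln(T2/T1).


T2/T1 = 1.7724
ln(T2/T1) = 0.5723
dS = 3.7260 * 0.8060 * 0.5723 = 1.7188 kJ/K

1.7188 kJ/K


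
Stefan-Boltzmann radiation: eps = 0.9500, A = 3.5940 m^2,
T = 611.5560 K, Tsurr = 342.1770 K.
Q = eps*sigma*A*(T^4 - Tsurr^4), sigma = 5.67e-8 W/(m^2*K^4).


T^4 = 1.3988e+11
Tsurr^4 = 1.3709e+10
Q = 0.9500 * 5.67e-8 * 3.5940 * 1.2617e+11 = 24424.8944 W

24424.8944 W


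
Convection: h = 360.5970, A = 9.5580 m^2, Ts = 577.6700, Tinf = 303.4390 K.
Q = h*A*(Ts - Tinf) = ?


dT = 274.2310 K
Q = 360.5970 * 9.5580 * 274.2310 = 945160.7599 W

945160.7599 W


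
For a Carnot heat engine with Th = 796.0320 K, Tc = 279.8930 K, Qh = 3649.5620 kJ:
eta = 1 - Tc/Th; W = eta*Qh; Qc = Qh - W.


eta = 1 - 279.8930/796.0320 = 0.6484
W = 0.6484 * 3649.5620 = 2366.3386 kJ
Qc = 3649.5620 - 2366.3386 = 1283.2234 kJ

eta = 64.8390%, W = 2366.3386 kJ, Qc = 1283.2234 kJ


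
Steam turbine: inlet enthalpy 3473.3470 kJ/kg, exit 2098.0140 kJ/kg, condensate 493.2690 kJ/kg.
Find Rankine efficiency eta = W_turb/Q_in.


W = 1375.3330 kJ/kg
Q_in = 2980.0780 kJ/kg
eta = 0.4615 = 46.1509%

eta = 46.1509%


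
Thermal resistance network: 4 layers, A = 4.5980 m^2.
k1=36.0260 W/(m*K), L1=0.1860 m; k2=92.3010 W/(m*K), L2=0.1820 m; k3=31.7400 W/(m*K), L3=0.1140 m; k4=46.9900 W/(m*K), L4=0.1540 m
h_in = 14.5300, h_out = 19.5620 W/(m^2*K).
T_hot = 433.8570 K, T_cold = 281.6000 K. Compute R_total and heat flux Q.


R_conv_in = 1/(14.5300*4.5980) = 0.0150
R_1 = 0.1860/(36.0260*4.5980) = 0.0011
R_2 = 0.1820/(92.3010*4.5980) = 0.0004
R_3 = 0.1140/(31.7400*4.5980) = 0.0008
R_4 = 0.1540/(46.9900*4.5980) = 0.0007
R_conv_out = 1/(19.5620*4.5980) = 0.0111
R_total = 0.0291 K/W
Q = 152.2570 / 0.0291 = 5226.5523 W

R_total = 0.0291 K/W, Q = 5226.5523 W


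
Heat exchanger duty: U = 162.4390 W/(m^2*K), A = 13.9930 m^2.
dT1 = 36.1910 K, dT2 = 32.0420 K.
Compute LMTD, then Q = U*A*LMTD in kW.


LMTD = 34.0744 K
Q = 162.4390 * 13.9930 * 34.0744 = 77451.4401 W = 77.4514 kW

77.4514 kW


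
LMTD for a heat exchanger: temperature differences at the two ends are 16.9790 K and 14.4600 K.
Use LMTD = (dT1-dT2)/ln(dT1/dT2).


dT1/dT2 = 1.1742
ln(dT1/dT2) = 0.1606
LMTD = 2.5190 / 0.1606 = 15.6858 K

15.6858 K


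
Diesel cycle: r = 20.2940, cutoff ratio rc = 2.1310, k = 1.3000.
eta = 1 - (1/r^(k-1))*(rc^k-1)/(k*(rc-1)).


r^(k-1) = 2.4672
rc^k = 2.6740
eta = 0.5385 = 53.8539%

53.8539%


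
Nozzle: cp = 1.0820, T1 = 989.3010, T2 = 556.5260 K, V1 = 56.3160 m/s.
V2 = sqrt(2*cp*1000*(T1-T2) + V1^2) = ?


dT = 432.7750 K
2*cp*1000*dT = 936525.1000
V1^2 = 3171.4919
V2 = sqrt(939696.5919) = 969.3795 m/s

969.3795 m/s


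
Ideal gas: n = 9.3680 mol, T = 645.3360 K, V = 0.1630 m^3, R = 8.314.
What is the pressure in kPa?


P = nRT/V = 9.3680 * 8.314 * 645.3360 / 0.1630
= 50262.3506 / 0.1630 = 308357.9791 Pa = 308.3580 kPa

308.3580 kPa


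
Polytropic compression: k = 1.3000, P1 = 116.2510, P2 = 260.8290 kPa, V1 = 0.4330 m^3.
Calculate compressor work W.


(k-1)/k = 0.2308
(P2/P1)^exp = 1.2050
W = 4.3333 * 116.2510 * 0.4330 * (1.2050 - 1) = 44.7179 kJ

44.7179 kJ


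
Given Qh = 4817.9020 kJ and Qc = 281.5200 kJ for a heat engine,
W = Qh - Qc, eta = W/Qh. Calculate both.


W = 4817.9020 - 281.5200 = 4536.3820 kJ
eta = 4536.3820 / 4817.9020 = 0.9416 = 94.1568%

W = 4536.3820 kJ, eta = 94.1568%


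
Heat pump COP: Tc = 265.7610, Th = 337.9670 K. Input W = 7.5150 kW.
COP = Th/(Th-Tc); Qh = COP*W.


COP = 337.9670 / 72.2060 = 4.6806
Qh = 4.6806 * 7.5150 = 35.1747 kW

COP = 4.6806, Qh = 35.1747 kW


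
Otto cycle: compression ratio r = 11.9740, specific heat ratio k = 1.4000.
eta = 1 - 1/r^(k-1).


r^(k-1) = 2.6996
eta = 1 - 1/2.6996 = 0.6296 = 62.9572%

62.9572%


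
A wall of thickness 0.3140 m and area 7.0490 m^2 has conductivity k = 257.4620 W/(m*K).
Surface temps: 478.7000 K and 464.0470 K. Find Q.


dT = 14.6530 K
Q = 257.4620 * 7.0490 * 14.6530 / 0.3140 = 84691.0565 W

84691.0565 W


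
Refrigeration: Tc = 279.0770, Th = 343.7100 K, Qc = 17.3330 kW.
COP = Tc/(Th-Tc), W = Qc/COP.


COP = 279.0770 / 64.6330 = 4.3179
W = 17.3330 / 4.3179 = 4.0142 kW

COP = 4.3179, W = 4.0142 kW


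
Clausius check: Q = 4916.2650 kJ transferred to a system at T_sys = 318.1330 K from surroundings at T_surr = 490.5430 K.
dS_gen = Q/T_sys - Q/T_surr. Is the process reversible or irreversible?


dS_sys = 4916.2650/318.1330 = 15.4535 kJ/K
dS_surr = -4916.2650/490.5430 = -10.0221 kJ/K
dS_gen = 15.4535 - 10.0221 = 5.4314 kJ/K (irreversible)

dS_gen = 5.4314 kJ/K, irreversible


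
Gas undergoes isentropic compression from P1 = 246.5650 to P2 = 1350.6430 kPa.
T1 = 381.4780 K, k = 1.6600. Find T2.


(k-1)/k = 0.3976
(P2/P1)^exp = 1.9664
T2 = 381.4780 * 1.9664 = 750.1245 K

750.1245 K


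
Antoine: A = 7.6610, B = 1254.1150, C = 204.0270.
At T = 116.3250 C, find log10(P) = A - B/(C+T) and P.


C+T = 320.3520
B/(C+T) = 3.9148
log10(P) = 7.6610 - 3.9148 = 3.7462
P = 10^3.7462 = 5574.3843 mmHg

5574.3843 mmHg


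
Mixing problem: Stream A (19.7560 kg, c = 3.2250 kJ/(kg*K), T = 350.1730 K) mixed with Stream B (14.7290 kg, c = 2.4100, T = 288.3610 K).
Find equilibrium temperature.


num = 32546.5261
den = 99.2100
Tf = 328.0569 K

328.0569 K


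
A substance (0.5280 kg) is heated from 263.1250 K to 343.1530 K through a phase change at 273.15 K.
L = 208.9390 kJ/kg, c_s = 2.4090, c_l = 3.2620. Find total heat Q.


Q1 (sensible, solid) = 0.5280 * 2.4090 * 10.0250 = 12.7513 kJ
Q2 (latent) = 0.5280 * 208.9390 = 110.3198 kJ
Q3 (sensible, liquid) = 0.5280 * 3.2620 * 70.0030 = 120.5687 kJ
Q_total = 243.6398 kJ

243.6398 kJ


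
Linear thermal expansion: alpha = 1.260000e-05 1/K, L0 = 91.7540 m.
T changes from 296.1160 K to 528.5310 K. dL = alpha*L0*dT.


dT = 232.4150 K
dL = 1.260000e-05 * 91.7540 * 232.4150 = 0.268695 m
L_final = 92.022695 m

dL = 0.268695 m


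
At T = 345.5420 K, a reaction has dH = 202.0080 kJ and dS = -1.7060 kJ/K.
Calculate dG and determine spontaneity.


T*dS = 345.5420 * -1.7060 = -589.4947 kJ
dG = 202.0080 + 589.4947 = 791.5027 kJ (non-spontaneous)

dG = 791.5027 kJ, non-spontaneous


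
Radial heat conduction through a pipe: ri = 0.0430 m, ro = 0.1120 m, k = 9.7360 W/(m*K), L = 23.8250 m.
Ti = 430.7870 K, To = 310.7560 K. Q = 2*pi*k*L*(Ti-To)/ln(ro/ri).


dT = 120.0310 K
ln(ro/ri) = 0.9573
Q = 2*pi*9.7360*23.8250*120.0310 / 0.9573 = 182742.3783 W

182742.3783 W


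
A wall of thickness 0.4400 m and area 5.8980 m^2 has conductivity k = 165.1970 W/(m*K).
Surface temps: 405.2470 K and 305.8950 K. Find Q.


dT = 99.3520 K
Q = 165.1970 * 5.8980 * 99.3520 / 0.4400 = 220004.1444 W

220004.1444 W


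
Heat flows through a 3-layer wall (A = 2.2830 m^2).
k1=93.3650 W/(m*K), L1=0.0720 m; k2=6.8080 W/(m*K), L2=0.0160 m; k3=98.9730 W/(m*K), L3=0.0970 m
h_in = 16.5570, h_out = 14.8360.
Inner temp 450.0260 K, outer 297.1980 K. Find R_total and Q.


R_conv_in = 1/(16.5570*2.2830) = 0.0265
R_1 = 0.0720/(93.3650*2.2830) = 0.0003
R_2 = 0.0160/(6.8080*2.2830) = 0.0010
R_3 = 0.0970/(98.9730*2.2830) = 0.0004
R_conv_out = 1/(14.8360*2.2830) = 0.0295
R_total = 0.0578 K/W
Q = 152.8280 / 0.0578 = 2645.1848 W

R_total = 0.0578 K/W, Q = 2645.1848 W


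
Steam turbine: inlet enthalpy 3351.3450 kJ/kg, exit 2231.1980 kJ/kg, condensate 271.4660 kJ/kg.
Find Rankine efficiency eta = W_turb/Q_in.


W = 1120.1470 kJ/kg
Q_in = 3079.8790 kJ/kg
eta = 0.3637 = 36.3698%

eta = 36.3698%


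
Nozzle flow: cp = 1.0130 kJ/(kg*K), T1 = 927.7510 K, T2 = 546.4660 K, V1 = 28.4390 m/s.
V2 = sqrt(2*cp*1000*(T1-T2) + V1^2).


dT = 381.2850 K
2*cp*1000*dT = 772483.4100
V1^2 = 808.7767
V2 = sqrt(773292.1867) = 879.3703 m/s

879.3703 m/s


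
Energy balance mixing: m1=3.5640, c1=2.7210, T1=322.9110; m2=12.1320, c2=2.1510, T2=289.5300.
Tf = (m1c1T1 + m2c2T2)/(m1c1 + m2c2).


num = 10687.0311
den = 35.7936
Tf = 298.5740 K

298.5740 K


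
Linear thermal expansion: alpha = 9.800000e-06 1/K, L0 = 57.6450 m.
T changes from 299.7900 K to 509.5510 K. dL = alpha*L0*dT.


dT = 209.7610 K
dL = 9.800000e-06 * 57.6450 * 209.7610 = 0.118498 m
L_final = 57.763498 m

dL = 0.118498 m


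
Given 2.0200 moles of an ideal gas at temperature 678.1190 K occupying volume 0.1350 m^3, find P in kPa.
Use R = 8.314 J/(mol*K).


P = nRT/V = 2.0200 * 8.314 * 678.1190 / 0.1350
= 11388.5204 / 0.1350 = 84359.4101 Pa = 84.3594 kPa

84.3594 kPa


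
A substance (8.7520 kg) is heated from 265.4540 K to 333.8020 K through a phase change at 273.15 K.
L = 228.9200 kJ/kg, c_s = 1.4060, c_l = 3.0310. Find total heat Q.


Q1 (sensible, solid) = 8.7520 * 1.4060 * 7.6960 = 94.7017 kJ
Q2 (latent) = 8.7520 * 228.9200 = 2003.5078 kJ
Q3 (sensible, liquid) = 8.7520 * 3.0310 * 60.6520 = 1608.9345 kJ
Q_total = 3707.1440 kJ

3707.1440 kJ


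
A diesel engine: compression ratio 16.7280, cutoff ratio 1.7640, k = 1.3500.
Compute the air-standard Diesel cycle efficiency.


r^(k-1) = 2.6804
rc^k = 2.1517
eta = 0.5834 = 58.3427%

58.3427%
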